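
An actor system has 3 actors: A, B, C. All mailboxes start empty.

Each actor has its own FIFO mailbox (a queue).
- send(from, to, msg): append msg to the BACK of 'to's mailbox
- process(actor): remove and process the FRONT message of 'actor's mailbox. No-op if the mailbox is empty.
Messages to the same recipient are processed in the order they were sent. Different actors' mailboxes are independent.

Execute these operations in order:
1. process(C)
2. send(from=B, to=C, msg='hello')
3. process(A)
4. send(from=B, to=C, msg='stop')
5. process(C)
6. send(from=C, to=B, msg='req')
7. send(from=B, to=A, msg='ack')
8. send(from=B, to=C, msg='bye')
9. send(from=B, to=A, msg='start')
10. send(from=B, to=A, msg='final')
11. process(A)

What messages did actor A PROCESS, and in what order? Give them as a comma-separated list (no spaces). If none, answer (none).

Answer: ack

Derivation:
After 1 (process(C)): A:[] B:[] C:[]
After 2 (send(from=B, to=C, msg='hello')): A:[] B:[] C:[hello]
After 3 (process(A)): A:[] B:[] C:[hello]
After 4 (send(from=B, to=C, msg='stop')): A:[] B:[] C:[hello,stop]
After 5 (process(C)): A:[] B:[] C:[stop]
After 6 (send(from=C, to=B, msg='req')): A:[] B:[req] C:[stop]
After 7 (send(from=B, to=A, msg='ack')): A:[ack] B:[req] C:[stop]
After 8 (send(from=B, to=C, msg='bye')): A:[ack] B:[req] C:[stop,bye]
After 9 (send(from=B, to=A, msg='start')): A:[ack,start] B:[req] C:[stop,bye]
After 10 (send(from=B, to=A, msg='final')): A:[ack,start,final] B:[req] C:[stop,bye]
After 11 (process(A)): A:[start,final] B:[req] C:[stop,bye]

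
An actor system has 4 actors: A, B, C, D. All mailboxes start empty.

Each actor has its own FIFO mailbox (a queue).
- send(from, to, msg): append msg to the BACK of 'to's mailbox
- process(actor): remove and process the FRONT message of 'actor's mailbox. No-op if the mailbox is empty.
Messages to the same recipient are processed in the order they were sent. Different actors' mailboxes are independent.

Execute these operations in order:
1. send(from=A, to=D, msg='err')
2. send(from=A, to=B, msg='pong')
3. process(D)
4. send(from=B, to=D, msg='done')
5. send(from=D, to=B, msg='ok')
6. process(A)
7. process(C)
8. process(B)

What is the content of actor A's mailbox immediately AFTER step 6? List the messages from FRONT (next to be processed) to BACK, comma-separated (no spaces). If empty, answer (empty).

After 1 (send(from=A, to=D, msg='err')): A:[] B:[] C:[] D:[err]
After 2 (send(from=A, to=B, msg='pong')): A:[] B:[pong] C:[] D:[err]
After 3 (process(D)): A:[] B:[pong] C:[] D:[]
After 4 (send(from=B, to=D, msg='done')): A:[] B:[pong] C:[] D:[done]
After 5 (send(from=D, to=B, msg='ok')): A:[] B:[pong,ok] C:[] D:[done]
After 6 (process(A)): A:[] B:[pong,ok] C:[] D:[done]

(empty)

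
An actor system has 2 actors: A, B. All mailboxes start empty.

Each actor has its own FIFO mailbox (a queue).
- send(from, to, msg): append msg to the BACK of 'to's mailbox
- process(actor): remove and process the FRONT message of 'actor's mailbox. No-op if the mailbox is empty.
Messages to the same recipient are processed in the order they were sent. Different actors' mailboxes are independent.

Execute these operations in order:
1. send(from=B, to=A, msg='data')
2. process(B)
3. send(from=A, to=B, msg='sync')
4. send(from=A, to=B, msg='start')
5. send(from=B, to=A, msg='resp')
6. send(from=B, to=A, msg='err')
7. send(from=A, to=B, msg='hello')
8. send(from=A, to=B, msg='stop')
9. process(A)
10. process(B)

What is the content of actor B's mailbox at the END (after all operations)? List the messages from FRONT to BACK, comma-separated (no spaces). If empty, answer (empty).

After 1 (send(from=B, to=A, msg='data')): A:[data] B:[]
After 2 (process(B)): A:[data] B:[]
After 3 (send(from=A, to=B, msg='sync')): A:[data] B:[sync]
After 4 (send(from=A, to=B, msg='start')): A:[data] B:[sync,start]
After 5 (send(from=B, to=A, msg='resp')): A:[data,resp] B:[sync,start]
After 6 (send(from=B, to=A, msg='err')): A:[data,resp,err] B:[sync,start]
After 7 (send(from=A, to=B, msg='hello')): A:[data,resp,err] B:[sync,start,hello]
After 8 (send(from=A, to=B, msg='stop')): A:[data,resp,err] B:[sync,start,hello,stop]
After 9 (process(A)): A:[resp,err] B:[sync,start,hello,stop]
After 10 (process(B)): A:[resp,err] B:[start,hello,stop]

Answer: start,hello,stop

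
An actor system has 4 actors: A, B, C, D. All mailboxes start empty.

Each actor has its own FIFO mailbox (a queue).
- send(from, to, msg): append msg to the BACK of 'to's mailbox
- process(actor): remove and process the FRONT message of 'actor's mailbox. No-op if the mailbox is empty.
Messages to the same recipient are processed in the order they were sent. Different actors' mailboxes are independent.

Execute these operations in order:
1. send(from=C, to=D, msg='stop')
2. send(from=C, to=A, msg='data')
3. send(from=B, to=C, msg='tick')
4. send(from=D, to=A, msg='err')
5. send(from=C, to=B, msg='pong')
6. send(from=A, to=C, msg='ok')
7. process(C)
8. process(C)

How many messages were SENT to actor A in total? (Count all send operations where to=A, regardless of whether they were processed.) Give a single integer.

After 1 (send(from=C, to=D, msg='stop')): A:[] B:[] C:[] D:[stop]
After 2 (send(from=C, to=A, msg='data')): A:[data] B:[] C:[] D:[stop]
After 3 (send(from=B, to=C, msg='tick')): A:[data] B:[] C:[tick] D:[stop]
After 4 (send(from=D, to=A, msg='err')): A:[data,err] B:[] C:[tick] D:[stop]
After 5 (send(from=C, to=B, msg='pong')): A:[data,err] B:[pong] C:[tick] D:[stop]
After 6 (send(from=A, to=C, msg='ok')): A:[data,err] B:[pong] C:[tick,ok] D:[stop]
After 7 (process(C)): A:[data,err] B:[pong] C:[ok] D:[stop]
After 8 (process(C)): A:[data,err] B:[pong] C:[] D:[stop]

Answer: 2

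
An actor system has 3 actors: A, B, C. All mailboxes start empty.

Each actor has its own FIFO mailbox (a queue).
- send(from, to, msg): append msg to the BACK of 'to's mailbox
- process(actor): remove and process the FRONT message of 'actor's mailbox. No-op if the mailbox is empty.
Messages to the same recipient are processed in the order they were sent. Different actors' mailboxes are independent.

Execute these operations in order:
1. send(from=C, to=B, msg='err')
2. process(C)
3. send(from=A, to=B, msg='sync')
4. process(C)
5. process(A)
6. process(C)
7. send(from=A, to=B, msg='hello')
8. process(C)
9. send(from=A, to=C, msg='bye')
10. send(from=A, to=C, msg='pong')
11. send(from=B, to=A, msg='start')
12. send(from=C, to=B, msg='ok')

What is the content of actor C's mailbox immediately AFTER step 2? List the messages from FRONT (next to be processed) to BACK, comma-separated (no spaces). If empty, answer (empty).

After 1 (send(from=C, to=B, msg='err')): A:[] B:[err] C:[]
After 2 (process(C)): A:[] B:[err] C:[]

(empty)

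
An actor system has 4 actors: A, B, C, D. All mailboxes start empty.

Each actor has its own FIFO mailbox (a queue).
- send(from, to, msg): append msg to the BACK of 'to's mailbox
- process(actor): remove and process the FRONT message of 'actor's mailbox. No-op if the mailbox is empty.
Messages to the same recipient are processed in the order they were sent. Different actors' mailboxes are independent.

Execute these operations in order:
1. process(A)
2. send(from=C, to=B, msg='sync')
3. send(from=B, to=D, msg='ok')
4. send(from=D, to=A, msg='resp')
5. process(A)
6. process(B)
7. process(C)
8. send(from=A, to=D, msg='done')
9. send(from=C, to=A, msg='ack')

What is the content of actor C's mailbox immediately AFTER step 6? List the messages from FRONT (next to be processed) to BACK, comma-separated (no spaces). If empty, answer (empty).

After 1 (process(A)): A:[] B:[] C:[] D:[]
After 2 (send(from=C, to=B, msg='sync')): A:[] B:[sync] C:[] D:[]
After 3 (send(from=B, to=D, msg='ok')): A:[] B:[sync] C:[] D:[ok]
After 4 (send(from=D, to=A, msg='resp')): A:[resp] B:[sync] C:[] D:[ok]
After 5 (process(A)): A:[] B:[sync] C:[] D:[ok]
After 6 (process(B)): A:[] B:[] C:[] D:[ok]

(empty)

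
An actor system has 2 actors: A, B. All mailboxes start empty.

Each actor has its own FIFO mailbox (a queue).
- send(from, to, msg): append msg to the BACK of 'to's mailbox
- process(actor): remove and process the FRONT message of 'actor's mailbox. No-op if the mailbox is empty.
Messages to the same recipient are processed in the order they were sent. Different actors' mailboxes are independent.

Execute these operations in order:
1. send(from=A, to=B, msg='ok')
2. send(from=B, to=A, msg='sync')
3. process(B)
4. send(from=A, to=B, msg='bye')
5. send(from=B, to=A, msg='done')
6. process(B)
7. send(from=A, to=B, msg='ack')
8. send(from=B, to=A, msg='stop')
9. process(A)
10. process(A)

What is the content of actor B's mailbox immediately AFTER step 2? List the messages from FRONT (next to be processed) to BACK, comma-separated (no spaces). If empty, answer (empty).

After 1 (send(from=A, to=B, msg='ok')): A:[] B:[ok]
After 2 (send(from=B, to=A, msg='sync')): A:[sync] B:[ok]

ok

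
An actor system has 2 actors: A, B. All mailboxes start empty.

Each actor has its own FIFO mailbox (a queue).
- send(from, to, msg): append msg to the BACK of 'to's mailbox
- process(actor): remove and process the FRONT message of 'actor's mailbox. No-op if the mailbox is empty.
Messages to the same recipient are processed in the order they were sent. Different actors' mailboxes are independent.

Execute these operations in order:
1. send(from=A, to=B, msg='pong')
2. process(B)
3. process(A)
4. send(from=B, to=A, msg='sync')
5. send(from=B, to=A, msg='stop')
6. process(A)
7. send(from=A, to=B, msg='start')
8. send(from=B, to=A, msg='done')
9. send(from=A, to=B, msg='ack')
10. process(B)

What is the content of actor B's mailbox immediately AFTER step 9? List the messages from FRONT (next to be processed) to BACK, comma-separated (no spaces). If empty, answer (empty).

After 1 (send(from=A, to=B, msg='pong')): A:[] B:[pong]
After 2 (process(B)): A:[] B:[]
After 3 (process(A)): A:[] B:[]
After 4 (send(from=B, to=A, msg='sync')): A:[sync] B:[]
After 5 (send(from=B, to=A, msg='stop')): A:[sync,stop] B:[]
After 6 (process(A)): A:[stop] B:[]
After 7 (send(from=A, to=B, msg='start')): A:[stop] B:[start]
After 8 (send(from=B, to=A, msg='done')): A:[stop,done] B:[start]
After 9 (send(from=A, to=B, msg='ack')): A:[stop,done] B:[start,ack]

start,ack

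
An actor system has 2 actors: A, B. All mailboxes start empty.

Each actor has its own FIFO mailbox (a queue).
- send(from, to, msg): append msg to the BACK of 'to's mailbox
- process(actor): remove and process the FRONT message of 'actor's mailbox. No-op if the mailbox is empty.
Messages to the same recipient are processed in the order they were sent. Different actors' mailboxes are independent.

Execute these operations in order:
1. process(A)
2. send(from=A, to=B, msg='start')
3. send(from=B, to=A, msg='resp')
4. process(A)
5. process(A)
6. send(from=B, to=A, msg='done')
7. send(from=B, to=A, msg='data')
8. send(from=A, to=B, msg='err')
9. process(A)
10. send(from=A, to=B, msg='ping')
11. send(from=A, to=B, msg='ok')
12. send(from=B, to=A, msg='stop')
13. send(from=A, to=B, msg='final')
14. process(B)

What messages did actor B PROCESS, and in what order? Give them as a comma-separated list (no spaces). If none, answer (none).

Answer: start

Derivation:
After 1 (process(A)): A:[] B:[]
After 2 (send(from=A, to=B, msg='start')): A:[] B:[start]
After 3 (send(from=B, to=A, msg='resp')): A:[resp] B:[start]
After 4 (process(A)): A:[] B:[start]
After 5 (process(A)): A:[] B:[start]
After 6 (send(from=B, to=A, msg='done')): A:[done] B:[start]
After 7 (send(from=B, to=A, msg='data')): A:[done,data] B:[start]
After 8 (send(from=A, to=B, msg='err')): A:[done,data] B:[start,err]
After 9 (process(A)): A:[data] B:[start,err]
After 10 (send(from=A, to=B, msg='ping')): A:[data] B:[start,err,ping]
After 11 (send(from=A, to=B, msg='ok')): A:[data] B:[start,err,ping,ok]
After 12 (send(from=B, to=A, msg='stop')): A:[data,stop] B:[start,err,ping,ok]
After 13 (send(from=A, to=B, msg='final')): A:[data,stop] B:[start,err,ping,ok,final]
After 14 (process(B)): A:[data,stop] B:[err,ping,ok,final]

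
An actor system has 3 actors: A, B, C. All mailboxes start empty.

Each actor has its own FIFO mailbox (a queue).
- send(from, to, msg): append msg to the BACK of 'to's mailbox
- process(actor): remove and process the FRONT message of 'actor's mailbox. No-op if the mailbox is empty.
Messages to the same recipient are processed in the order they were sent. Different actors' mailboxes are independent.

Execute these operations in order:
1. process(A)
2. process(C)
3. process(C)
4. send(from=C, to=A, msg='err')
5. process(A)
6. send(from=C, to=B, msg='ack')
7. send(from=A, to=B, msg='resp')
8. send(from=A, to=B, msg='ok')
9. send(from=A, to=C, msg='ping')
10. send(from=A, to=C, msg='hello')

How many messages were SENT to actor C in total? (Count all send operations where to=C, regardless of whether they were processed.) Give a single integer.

Answer: 2

Derivation:
After 1 (process(A)): A:[] B:[] C:[]
After 2 (process(C)): A:[] B:[] C:[]
After 3 (process(C)): A:[] B:[] C:[]
After 4 (send(from=C, to=A, msg='err')): A:[err] B:[] C:[]
After 5 (process(A)): A:[] B:[] C:[]
After 6 (send(from=C, to=B, msg='ack')): A:[] B:[ack] C:[]
After 7 (send(from=A, to=B, msg='resp')): A:[] B:[ack,resp] C:[]
After 8 (send(from=A, to=B, msg='ok')): A:[] B:[ack,resp,ok] C:[]
After 9 (send(from=A, to=C, msg='ping')): A:[] B:[ack,resp,ok] C:[ping]
After 10 (send(from=A, to=C, msg='hello')): A:[] B:[ack,resp,ok] C:[ping,hello]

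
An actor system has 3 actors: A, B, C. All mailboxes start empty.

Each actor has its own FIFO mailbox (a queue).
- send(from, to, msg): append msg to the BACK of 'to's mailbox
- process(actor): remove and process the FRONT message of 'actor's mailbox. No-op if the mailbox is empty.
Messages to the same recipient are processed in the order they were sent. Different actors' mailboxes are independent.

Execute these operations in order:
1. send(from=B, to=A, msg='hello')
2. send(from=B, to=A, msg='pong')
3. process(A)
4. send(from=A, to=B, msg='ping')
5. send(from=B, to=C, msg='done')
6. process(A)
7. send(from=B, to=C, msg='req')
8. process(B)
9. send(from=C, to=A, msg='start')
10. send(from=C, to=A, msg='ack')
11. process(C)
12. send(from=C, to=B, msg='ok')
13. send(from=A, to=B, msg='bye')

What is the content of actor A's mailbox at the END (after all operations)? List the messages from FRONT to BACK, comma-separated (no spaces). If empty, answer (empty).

After 1 (send(from=B, to=A, msg='hello')): A:[hello] B:[] C:[]
After 2 (send(from=B, to=A, msg='pong')): A:[hello,pong] B:[] C:[]
After 3 (process(A)): A:[pong] B:[] C:[]
After 4 (send(from=A, to=B, msg='ping')): A:[pong] B:[ping] C:[]
After 5 (send(from=B, to=C, msg='done')): A:[pong] B:[ping] C:[done]
After 6 (process(A)): A:[] B:[ping] C:[done]
After 7 (send(from=B, to=C, msg='req')): A:[] B:[ping] C:[done,req]
After 8 (process(B)): A:[] B:[] C:[done,req]
After 9 (send(from=C, to=A, msg='start')): A:[start] B:[] C:[done,req]
After 10 (send(from=C, to=A, msg='ack')): A:[start,ack] B:[] C:[done,req]
After 11 (process(C)): A:[start,ack] B:[] C:[req]
After 12 (send(from=C, to=B, msg='ok')): A:[start,ack] B:[ok] C:[req]
After 13 (send(from=A, to=B, msg='bye')): A:[start,ack] B:[ok,bye] C:[req]

Answer: start,ack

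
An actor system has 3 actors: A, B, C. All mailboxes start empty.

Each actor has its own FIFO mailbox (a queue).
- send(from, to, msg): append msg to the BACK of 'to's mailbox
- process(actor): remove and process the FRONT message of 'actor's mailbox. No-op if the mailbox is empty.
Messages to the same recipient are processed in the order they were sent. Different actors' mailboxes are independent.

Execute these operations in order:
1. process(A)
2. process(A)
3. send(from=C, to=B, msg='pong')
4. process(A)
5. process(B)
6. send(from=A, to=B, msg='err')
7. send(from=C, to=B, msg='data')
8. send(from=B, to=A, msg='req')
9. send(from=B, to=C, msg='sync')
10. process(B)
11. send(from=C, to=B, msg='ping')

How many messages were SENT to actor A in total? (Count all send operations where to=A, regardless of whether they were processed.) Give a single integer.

Answer: 1

Derivation:
After 1 (process(A)): A:[] B:[] C:[]
After 2 (process(A)): A:[] B:[] C:[]
After 3 (send(from=C, to=B, msg='pong')): A:[] B:[pong] C:[]
After 4 (process(A)): A:[] B:[pong] C:[]
After 5 (process(B)): A:[] B:[] C:[]
After 6 (send(from=A, to=B, msg='err')): A:[] B:[err] C:[]
After 7 (send(from=C, to=B, msg='data')): A:[] B:[err,data] C:[]
After 8 (send(from=B, to=A, msg='req')): A:[req] B:[err,data] C:[]
After 9 (send(from=B, to=C, msg='sync')): A:[req] B:[err,data] C:[sync]
After 10 (process(B)): A:[req] B:[data] C:[sync]
After 11 (send(from=C, to=B, msg='ping')): A:[req] B:[data,ping] C:[sync]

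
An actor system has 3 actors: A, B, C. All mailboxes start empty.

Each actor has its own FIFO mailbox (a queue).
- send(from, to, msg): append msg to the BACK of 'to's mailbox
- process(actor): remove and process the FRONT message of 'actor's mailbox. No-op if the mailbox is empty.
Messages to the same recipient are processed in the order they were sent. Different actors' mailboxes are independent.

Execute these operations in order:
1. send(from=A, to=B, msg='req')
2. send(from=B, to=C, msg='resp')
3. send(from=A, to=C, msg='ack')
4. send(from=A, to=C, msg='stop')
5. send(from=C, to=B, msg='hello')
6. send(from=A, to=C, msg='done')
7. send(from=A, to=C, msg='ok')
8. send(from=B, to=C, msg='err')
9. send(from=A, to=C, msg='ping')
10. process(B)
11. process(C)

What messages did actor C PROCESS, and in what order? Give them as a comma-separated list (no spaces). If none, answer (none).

After 1 (send(from=A, to=B, msg='req')): A:[] B:[req] C:[]
After 2 (send(from=B, to=C, msg='resp')): A:[] B:[req] C:[resp]
After 3 (send(from=A, to=C, msg='ack')): A:[] B:[req] C:[resp,ack]
After 4 (send(from=A, to=C, msg='stop')): A:[] B:[req] C:[resp,ack,stop]
After 5 (send(from=C, to=B, msg='hello')): A:[] B:[req,hello] C:[resp,ack,stop]
After 6 (send(from=A, to=C, msg='done')): A:[] B:[req,hello] C:[resp,ack,stop,done]
After 7 (send(from=A, to=C, msg='ok')): A:[] B:[req,hello] C:[resp,ack,stop,done,ok]
After 8 (send(from=B, to=C, msg='err')): A:[] B:[req,hello] C:[resp,ack,stop,done,ok,err]
After 9 (send(from=A, to=C, msg='ping')): A:[] B:[req,hello] C:[resp,ack,stop,done,ok,err,ping]
After 10 (process(B)): A:[] B:[hello] C:[resp,ack,stop,done,ok,err,ping]
After 11 (process(C)): A:[] B:[hello] C:[ack,stop,done,ok,err,ping]

Answer: resp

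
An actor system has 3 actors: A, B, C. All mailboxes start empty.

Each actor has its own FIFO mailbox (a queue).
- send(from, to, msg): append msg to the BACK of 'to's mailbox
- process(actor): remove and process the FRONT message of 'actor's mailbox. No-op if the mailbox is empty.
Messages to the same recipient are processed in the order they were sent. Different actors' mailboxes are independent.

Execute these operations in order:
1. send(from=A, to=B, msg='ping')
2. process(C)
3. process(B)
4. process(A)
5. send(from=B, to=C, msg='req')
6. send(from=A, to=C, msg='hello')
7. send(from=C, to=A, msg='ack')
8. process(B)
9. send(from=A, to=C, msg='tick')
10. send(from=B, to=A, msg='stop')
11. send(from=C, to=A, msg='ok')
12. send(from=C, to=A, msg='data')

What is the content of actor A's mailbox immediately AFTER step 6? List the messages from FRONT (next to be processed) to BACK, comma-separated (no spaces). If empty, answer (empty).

After 1 (send(from=A, to=B, msg='ping')): A:[] B:[ping] C:[]
After 2 (process(C)): A:[] B:[ping] C:[]
After 3 (process(B)): A:[] B:[] C:[]
After 4 (process(A)): A:[] B:[] C:[]
After 5 (send(from=B, to=C, msg='req')): A:[] B:[] C:[req]
After 6 (send(from=A, to=C, msg='hello')): A:[] B:[] C:[req,hello]

(empty)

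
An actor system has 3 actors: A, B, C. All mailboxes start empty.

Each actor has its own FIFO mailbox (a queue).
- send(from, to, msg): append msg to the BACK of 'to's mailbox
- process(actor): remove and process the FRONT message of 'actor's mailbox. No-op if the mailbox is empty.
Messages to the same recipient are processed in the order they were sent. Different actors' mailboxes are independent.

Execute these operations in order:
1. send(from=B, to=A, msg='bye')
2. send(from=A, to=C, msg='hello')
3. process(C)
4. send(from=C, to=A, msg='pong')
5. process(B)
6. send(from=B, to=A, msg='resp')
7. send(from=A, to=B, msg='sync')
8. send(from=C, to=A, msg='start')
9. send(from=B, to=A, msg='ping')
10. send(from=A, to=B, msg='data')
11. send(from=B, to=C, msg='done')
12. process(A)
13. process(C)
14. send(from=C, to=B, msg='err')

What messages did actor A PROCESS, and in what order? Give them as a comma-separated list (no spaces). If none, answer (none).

After 1 (send(from=B, to=A, msg='bye')): A:[bye] B:[] C:[]
After 2 (send(from=A, to=C, msg='hello')): A:[bye] B:[] C:[hello]
After 3 (process(C)): A:[bye] B:[] C:[]
After 4 (send(from=C, to=A, msg='pong')): A:[bye,pong] B:[] C:[]
After 5 (process(B)): A:[bye,pong] B:[] C:[]
After 6 (send(from=B, to=A, msg='resp')): A:[bye,pong,resp] B:[] C:[]
After 7 (send(from=A, to=B, msg='sync')): A:[bye,pong,resp] B:[sync] C:[]
After 8 (send(from=C, to=A, msg='start')): A:[bye,pong,resp,start] B:[sync] C:[]
After 9 (send(from=B, to=A, msg='ping')): A:[bye,pong,resp,start,ping] B:[sync] C:[]
After 10 (send(from=A, to=B, msg='data')): A:[bye,pong,resp,start,ping] B:[sync,data] C:[]
After 11 (send(from=B, to=C, msg='done')): A:[bye,pong,resp,start,ping] B:[sync,data] C:[done]
After 12 (process(A)): A:[pong,resp,start,ping] B:[sync,data] C:[done]
After 13 (process(C)): A:[pong,resp,start,ping] B:[sync,data] C:[]
After 14 (send(from=C, to=B, msg='err')): A:[pong,resp,start,ping] B:[sync,data,err] C:[]

Answer: bye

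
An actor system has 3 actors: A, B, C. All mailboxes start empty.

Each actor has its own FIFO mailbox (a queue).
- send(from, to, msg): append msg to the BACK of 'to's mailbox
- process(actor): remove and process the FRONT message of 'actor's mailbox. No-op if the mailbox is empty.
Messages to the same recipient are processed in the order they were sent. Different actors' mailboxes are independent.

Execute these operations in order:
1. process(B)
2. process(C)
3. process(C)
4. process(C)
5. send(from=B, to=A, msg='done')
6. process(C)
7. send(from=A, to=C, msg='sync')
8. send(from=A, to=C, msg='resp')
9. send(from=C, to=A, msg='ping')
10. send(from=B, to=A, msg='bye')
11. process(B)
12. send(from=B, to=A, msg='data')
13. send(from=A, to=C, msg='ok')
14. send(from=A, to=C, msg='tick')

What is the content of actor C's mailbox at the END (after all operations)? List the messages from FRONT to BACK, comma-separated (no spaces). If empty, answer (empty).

Answer: sync,resp,ok,tick

Derivation:
After 1 (process(B)): A:[] B:[] C:[]
After 2 (process(C)): A:[] B:[] C:[]
After 3 (process(C)): A:[] B:[] C:[]
After 4 (process(C)): A:[] B:[] C:[]
After 5 (send(from=B, to=A, msg='done')): A:[done] B:[] C:[]
After 6 (process(C)): A:[done] B:[] C:[]
After 7 (send(from=A, to=C, msg='sync')): A:[done] B:[] C:[sync]
After 8 (send(from=A, to=C, msg='resp')): A:[done] B:[] C:[sync,resp]
After 9 (send(from=C, to=A, msg='ping')): A:[done,ping] B:[] C:[sync,resp]
After 10 (send(from=B, to=A, msg='bye')): A:[done,ping,bye] B:[] C:[sync,resp]
After 11 (process(B)): A:[done,ping,bye] B:[] C:[sync,resp]
After 12 (send(from=B, to=A, msg='data')): A:[done,ping,bye,data] B:[] C:[sync,resp]
After 13 (send(from=A, to=C, msg='ok')): A:[done,ping,bye,data] B:[] C:[sync,resp,ok]
After 14 (send(from=A, to=C, msg='tick')): A:[done,ping,bye,data] B:[] C:[sync,resp,ok,tick]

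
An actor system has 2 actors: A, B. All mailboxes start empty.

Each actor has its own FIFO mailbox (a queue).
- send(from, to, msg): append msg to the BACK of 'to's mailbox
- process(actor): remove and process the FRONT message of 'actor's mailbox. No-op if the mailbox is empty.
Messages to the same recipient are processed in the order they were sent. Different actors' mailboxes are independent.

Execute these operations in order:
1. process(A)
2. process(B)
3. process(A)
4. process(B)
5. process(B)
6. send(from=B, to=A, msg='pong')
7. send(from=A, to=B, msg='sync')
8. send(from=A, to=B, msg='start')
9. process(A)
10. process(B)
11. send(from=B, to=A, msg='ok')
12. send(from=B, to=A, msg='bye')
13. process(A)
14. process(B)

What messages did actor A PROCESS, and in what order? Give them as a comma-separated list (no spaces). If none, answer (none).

Answer: pong,ok

Derivation:
After 1 (process(A)): A:[] B:[]
After 2 (process(B)): A:[] B:[]
After 3 (process(A)): A:[] B:[]
After 4 (process(B)): A:[] B:[]
After 5 (process(B)): A:[] B:[]
After 6 (send(from=B, to=A, msg='pong')): A:[pong] B:[]
After 7 (send(from=A, to=B, msg='sync')): A:[pong] B:[sync]
After 8 (send(from=A, to=B, msg='start')): A:[pong] B:[sync,start]
After 9 (process(A)): A:[] B:[sync,start]
After 10 (process(B)): A:[] B:[start]
After 11 (send(from=B, to=A, msg='ok')): A:[ok] B:[start]
After 12 (send(from=B, to=A, msg='bye')): A:[ok,bye] B:[start]
After 13 (process(A)): A:[bye] B:[start]
After 14 (process(B)): A:[bye] B:[]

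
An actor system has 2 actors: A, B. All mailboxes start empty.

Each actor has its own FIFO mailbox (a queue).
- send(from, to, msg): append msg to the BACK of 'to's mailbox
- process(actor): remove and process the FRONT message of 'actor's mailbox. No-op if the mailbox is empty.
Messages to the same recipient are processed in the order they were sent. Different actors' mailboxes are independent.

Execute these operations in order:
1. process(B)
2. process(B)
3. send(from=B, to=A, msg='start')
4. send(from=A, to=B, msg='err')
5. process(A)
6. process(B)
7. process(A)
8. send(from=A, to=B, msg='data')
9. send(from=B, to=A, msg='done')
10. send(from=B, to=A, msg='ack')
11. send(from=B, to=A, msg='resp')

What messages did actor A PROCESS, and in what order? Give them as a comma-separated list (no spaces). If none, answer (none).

After 1 (process(B)): A:[] B:[]
After 2 (process(B)): A:[] B:[]
After 3 (send(from=B, to=A, msg='start')): A:[start] B:[]
After 4 (send(from=A, to=B, msg='err')): A:[start] B:[err]
After 5 (process(A)): A:[] B:[err]
After 6 (process(B)): A:[] B:[]
After 7 (process(A)): A:[] B:[]
After 8 (send(from=A, to=B, msg='data')): A:[] B:[data]
After 9 (send(from=B, to=A, msg='done')): A:[done] B:[data]
After 10 (send(from=B, to=A, msg='ack')): A:[done,ack] B:[data]
After 11 (send(from=B, to=A, msg='resp')): A:[done,ack,resp] B:[data]

Answer: start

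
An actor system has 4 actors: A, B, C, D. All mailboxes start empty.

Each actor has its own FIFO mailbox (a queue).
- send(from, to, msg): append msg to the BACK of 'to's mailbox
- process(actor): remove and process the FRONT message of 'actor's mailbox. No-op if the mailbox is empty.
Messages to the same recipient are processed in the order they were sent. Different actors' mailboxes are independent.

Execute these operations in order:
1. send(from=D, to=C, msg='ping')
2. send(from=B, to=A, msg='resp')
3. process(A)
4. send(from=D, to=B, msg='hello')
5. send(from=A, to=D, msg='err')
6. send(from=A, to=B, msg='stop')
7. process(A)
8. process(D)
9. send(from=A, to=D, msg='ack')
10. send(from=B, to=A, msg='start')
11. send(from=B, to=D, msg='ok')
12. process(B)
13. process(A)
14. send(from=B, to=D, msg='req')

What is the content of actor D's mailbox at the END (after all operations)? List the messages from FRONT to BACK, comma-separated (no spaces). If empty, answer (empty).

Answer: ack,ok,req

Derivation:
After 1 (send(from=D, to=C, msg='ping')): A:[] B:[] C:[ping] D:[]
After 2 (send(from=B, to=A, msg='resp')): A:[resp] B:[] C:[ping] D:[]
After 3 (process(A)): A:[] B:[] C:[ping] D:[]
After 4 (send(from=D, to=B, msg='hello')): A:[] B:[hello] C:[ping] D:[]
After 5 (send(from=A, to=D, msg='err')): A:[] B:[hello] C:[ping] D:[err]
After 6 (send(from=A, to=B, msg='stop')): A:[] B:[hello,stop] C:[ping] D:[err]
After 7 (process(A)): A:[] B:[hello,stop] C:[ping] D:[err]
After 8 (process(D)): A:[] B:[hello,stop] C:[ping] D:[]
After 9 (send(from=A, to=D, msg='ack')): A:[] B:[hello,stop] C:[ping] D:[ack]
After 10 (send(from=B, to=A, msg='start')): A:[start] B:[hello,stop] C:[ping] D:[ack]
After 11 (send(from=B, to=D, msg='ok')): A:[start] B:[hello,stop] C:[ping] D:[ack,ok]
After 12 (process(B)): A:[start] B:[stop] C:[ping] D:[ack,ok]
After 13 (process(A)): A:[] B:[stop] C:[ping] D:[ack,ok]
After 14 (send(from=B, to=D, msg='req')): A:[] B:[stop] C:[ping] D:[ack,ok,req]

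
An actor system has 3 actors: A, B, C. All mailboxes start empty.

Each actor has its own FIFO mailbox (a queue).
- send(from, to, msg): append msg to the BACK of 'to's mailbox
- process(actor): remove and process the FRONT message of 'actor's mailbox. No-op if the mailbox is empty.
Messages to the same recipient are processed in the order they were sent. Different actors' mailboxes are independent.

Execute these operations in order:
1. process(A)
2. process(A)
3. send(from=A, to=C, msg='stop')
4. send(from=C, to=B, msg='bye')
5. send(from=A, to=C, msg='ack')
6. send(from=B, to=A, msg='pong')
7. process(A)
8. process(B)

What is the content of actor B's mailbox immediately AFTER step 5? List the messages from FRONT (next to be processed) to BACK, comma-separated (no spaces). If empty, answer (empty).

After 1 (process(A)): A:[] B:[] C:[]
After 2 (process(A)): A:[] B:[] C:[]
After 3 (send(from=A, to=C, msg='stop')): A:[] B:[] C:[stop]
After 4 (send(from=C, to=B, msg='bye')): A:[] B:[bye] C:[stop]
After 5 (send(from=A, to=C, msg='ack')): A:[] B:[bye] C:[stop,ack]

bye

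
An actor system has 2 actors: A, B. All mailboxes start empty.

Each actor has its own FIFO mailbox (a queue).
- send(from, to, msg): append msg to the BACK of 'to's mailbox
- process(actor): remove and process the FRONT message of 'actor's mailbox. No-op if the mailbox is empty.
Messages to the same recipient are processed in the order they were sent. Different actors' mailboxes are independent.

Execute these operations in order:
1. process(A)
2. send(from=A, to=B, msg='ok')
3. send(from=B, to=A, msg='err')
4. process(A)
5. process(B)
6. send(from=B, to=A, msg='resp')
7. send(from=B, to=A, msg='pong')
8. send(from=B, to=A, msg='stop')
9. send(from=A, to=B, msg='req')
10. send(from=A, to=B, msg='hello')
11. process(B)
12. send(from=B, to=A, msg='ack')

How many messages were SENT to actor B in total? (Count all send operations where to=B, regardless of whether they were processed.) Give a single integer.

Answer: 3

Derivation:
After 1 (process(A)): A:[] B:[]
After 2 (send(from=A, to=B, msg='ok')): A:[] B:[ok]
After 3 (send(from=B, to=A, msg='err')): A:[err] B:[ok]
After 4 (process(A)): A:[] B:[ok]
After 5 (process(B)): A:[] B:[]
After 6 (send(from=B, to=A, msg='resp')): A:[resp] B:[]
After 7 (send(from=B, to=A, msg='pong')): A:[resp,pong] B:[]
After 8 (send(from=B, to=A, msg='stop')): A:[resp,pong,stop] B:[]
After 9 (send(from=A, to=B, msg='req')): A:[resp,pong,stop] B:[req]
After 10 (send(from=A, to=B, msg='hello')): A:[resp,pong,stop] B:[req,hello]
After 11 (process(B)): A:[resp,pong,stop] B:[hello]
After 12 (send(from=B, to=A, msg='ack')): A:[resp,pong,stop,ack] B:[hello]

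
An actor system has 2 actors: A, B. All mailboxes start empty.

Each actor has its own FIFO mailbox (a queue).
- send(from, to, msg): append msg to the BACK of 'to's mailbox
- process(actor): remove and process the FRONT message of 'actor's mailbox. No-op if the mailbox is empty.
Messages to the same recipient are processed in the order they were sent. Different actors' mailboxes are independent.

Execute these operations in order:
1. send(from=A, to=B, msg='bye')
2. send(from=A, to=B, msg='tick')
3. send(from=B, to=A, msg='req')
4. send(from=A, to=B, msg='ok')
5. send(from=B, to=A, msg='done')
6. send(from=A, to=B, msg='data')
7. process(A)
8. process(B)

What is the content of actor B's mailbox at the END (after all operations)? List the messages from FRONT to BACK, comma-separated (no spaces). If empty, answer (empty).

Answer: tick,ok,data

Derivation:
After 1 (send(from=A, to=B, msg='bye')): A:[] B:[bye]
After 2 (send(from=A, to=B, msg='tick')): A:[] B:[bye,tick]
After 3 (send(from=B, to=A, msg='req')): A:[req] B:[bye,tick]
After 4 (send(from=A, to=B, msg='ok')): A:[req] B:[bye,tick,ok]
After 5 (send(from=B, to=A, msg='done')): A:[req,done] B:[bye,tick,ok]
After 6 (send(from=A, to=B, msg='data')): A:[req,done] B:[bye,tick,ok,data]
After 7 (process(A)): A:[done] B:[bye,tick,ok,data]
After 8 (process(B)): A:[done] B:[tick,ok,data]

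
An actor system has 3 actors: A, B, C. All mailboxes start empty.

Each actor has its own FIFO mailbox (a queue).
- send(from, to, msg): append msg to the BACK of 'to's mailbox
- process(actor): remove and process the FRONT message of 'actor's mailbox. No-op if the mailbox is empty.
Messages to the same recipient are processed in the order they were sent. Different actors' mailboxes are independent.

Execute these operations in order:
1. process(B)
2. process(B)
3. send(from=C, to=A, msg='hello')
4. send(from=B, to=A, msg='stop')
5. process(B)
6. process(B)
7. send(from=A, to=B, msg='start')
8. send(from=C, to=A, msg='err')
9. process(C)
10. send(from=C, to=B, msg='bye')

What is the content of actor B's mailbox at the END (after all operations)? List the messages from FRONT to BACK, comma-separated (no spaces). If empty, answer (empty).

Answer: start,bye

Derivation:
After 1 (process(B)): A:[] B:[] C:[]
After 2 (process(B)): A:[] B:[] C:[]
After 3 (send(from=C, to=A, msg='hello')): A:[hello] B:[] C:[]
After 4 (send(from=B, to=A, msg='stop')): A:[hello,stop] B:[] C:[]
After 5 (process(B)): A:[hello,stop] B:[] C:[]
After 6 (process(B)): A:[hello,stop] B:[] C:[]
After 7 (send(from=A, to=B, msg='start')): A:[hello,stop] B:[start] C:[]
After 8 (send(from=C, to=A, msg='err')): A:[hello,stop,err] B:[start] C:[]
After 9 (process(C)): A:[hello,stop,err] B:[start] C:[]
After 10 (send(from=C, to=B, msg='bye')): A:[hello,stop,err] B:[start,bye] C:[]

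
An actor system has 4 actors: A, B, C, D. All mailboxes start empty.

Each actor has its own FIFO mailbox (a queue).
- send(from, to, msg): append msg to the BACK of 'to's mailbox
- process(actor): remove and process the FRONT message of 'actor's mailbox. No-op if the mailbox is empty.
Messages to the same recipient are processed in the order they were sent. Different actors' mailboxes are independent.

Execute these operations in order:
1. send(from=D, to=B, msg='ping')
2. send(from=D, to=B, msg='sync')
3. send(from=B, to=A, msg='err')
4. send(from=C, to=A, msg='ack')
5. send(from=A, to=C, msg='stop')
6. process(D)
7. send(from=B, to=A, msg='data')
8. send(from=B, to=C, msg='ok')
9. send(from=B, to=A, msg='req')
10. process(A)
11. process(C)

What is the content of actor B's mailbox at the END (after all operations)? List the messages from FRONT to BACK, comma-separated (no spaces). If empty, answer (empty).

Answer: ping,sync

Derivation:
After 1 (send(from=D, to=B, msg='ping')): A:[] B:[ping] C:[] D:[]
After 2 (send(from=D, to=B, msg='sync')): A:[] B:[ping,sync] C:[] D:[]
After 3 (send(from=B, to=A, msg='err')): A:[err] B:[ping,sync] C:[] D:[]
After 4 (send(from=C, to=A, msg='ack')): A:[err,ack] B:[ping,sync] C:[] D:[]
After 5 (send(from=A, to=C, msg='stop')): A:[err,ack] B:[ping,sync] C:[stop] D:[]
After 6 (process(D)): A:[err,ack] B:[ping,sync] C:[stop] D:[]
After 7 (send(from=B, to=A, msg='data')): A:[err,ack,data] B:[ping,sync] C:[stop] D:[]
After 8 (send(from=B, to=C, msg='ok')): A:[err,ack,data] B:[ping,sync] C:[stop,ok] D:[]
After 9 (send(from=B, to=A, msg='req')): A:[err,ack,data,req] B:[ping,sync] C:[stop,ok] D:[]
After 10 (process(A)): A:[ack,data,req] B:[ping,sync] C:[stop,ok] D:[]
After 11 (process(C)): A:[ack,data,req] B:[ping,sync] C:[ok] D:[]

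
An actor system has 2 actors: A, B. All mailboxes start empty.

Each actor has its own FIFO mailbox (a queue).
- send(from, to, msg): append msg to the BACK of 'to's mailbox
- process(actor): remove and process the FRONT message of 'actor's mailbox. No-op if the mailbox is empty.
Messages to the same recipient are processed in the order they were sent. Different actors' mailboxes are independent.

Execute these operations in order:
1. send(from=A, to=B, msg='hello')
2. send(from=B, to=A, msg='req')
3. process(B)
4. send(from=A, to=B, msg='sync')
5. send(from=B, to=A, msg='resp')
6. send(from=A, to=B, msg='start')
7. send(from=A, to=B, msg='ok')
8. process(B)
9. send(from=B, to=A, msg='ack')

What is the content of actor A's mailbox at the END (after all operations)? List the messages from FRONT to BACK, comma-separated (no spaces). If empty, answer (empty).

After 1 (send(from=A, to=B, msg='hello')): A:[] B:[hello]
After 2 (send(from=B, to=A, msg='req')): A:[req] B:[hello]
After 3 (process(B)): A:[req] B:[]
After 4 (send(from=A, to=B, msg='sync')): A:[req] B:[sync]
After 5 (send(from=B, to=A, msg='resp')): A:[req,resp] B:[sync]
After 6 (send(from=A, to=B, msg='start')): A:[req,resp] B:[sync,start]
After 7 (send(from=A, to=B, msg='ok')): A:[req,resp] B:[sync,start,ok]
After 8 (process(B)): A:[req,resp] B:[start,ok]
After 9 (send(from=B, to=A, msg='ack')): A:[req,resp,ack] B:[start,ok]

Answer: req,resp,ack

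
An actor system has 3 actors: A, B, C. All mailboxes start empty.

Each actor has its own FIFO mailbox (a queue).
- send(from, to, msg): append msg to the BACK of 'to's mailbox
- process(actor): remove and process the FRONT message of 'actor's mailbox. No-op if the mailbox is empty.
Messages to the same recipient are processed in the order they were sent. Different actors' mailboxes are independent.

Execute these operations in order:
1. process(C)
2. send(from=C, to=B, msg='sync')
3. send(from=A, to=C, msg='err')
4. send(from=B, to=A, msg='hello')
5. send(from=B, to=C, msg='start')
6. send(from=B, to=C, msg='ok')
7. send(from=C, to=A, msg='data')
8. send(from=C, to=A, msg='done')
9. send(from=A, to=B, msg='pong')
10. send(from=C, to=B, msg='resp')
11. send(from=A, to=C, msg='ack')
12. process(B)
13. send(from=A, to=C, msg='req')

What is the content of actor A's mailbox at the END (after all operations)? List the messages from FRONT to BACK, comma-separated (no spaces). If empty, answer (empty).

Answer: hello,data,done

Derivation:
After 1 (process(C)): A:[] B:[] C:[]
After 2 (send(from=C, to=B, msg='sync')): A:[] B:[sync] C:[]
After 3 (send(from=A, to=C, msg='err')): A:[] B:[sync] C:[err]
After 4 (send(from=B, to=A, msg='hello')): A:[hello] B:[sync] C:[err]
After 5 (send(from=B, to=C, msg='start')): A:[hello] B:[sync] C:[err,start]
After 6 (send(from=B, to=C, msg='ok')): A:[hello] B:[sync] C:[err,start,ok]
After 7 (send(from=C, to=A, msg='data')): A:[hello,data] B:[sync] C:[err,start,ok]
After 8 (send(from=C, to=A, msg='done')): A:[hello,data,done] B:[sync] C:[err,start,ok]
After 9 (send(from=A, to=B, msg='pong')): A:[hello,data,done] B:[sync,pong] C:[err,start,ok]
After 10 (send(from=C, to=B, msg='resp')): A:[hello,data,done] B:[sync,pong,resp] C:[err,start,ok]
After 11 (send(from=A, to=C, msg='ack')): A:[hello,data,done] B:[sync,pong,resp] C:[err,start,ok,ack]
After 12 (process(B)): A:[hello,data,done] B:[pong,resp] C:[err,start,ok,ack]
After 13 (send(from=A, to=C, msg='req')): A:[hello,data,done] B:[pong,resp] C:[err,start,ok,ack,req]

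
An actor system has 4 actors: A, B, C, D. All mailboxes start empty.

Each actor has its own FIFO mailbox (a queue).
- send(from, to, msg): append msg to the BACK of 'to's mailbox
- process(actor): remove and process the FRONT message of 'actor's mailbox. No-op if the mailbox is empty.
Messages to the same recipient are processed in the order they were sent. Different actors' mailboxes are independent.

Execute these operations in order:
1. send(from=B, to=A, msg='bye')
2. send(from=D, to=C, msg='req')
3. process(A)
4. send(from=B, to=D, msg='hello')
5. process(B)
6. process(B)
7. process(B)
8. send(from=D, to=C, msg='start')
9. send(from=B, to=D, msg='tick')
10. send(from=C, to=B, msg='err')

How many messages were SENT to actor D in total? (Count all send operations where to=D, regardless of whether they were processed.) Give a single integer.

Answer: 2

Derivation:
After 1 (send(from=B, to=A, msg='bye')): A:[bye] B:[] C:[] D:[]
After 2 (send(from=D, to=C, msg='req')): A:[bye] B:[] C:[req] D:[]
After 3 (process(A)): A:[] B:[] C:[req] D:[]
After 4 (send(from=B, to=D, msg='hello')): A:[] B:[] C:[req] D:[hello]
After 5 (process(B)): A:[] B:[] C:[req] D:[hello]
After 6 (process(B)): A:[] B:[] C:[req] D:[hello]
After 7 (process(B)): A:[] B:[] C:[req] D:[hello]
After 8 (send(from=D, to=C, msg='start')): A:[] B:[] C:[req,start] D:[hello]
After 9 (send(from=B, to=D, msg='tick')): A:[] B:[] C:[req,start] D:[hello,tick]
After 10 (send(from=C, to=B, msg='err')): A:[] B:[err] C:[req,start] D:[hello,tick]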